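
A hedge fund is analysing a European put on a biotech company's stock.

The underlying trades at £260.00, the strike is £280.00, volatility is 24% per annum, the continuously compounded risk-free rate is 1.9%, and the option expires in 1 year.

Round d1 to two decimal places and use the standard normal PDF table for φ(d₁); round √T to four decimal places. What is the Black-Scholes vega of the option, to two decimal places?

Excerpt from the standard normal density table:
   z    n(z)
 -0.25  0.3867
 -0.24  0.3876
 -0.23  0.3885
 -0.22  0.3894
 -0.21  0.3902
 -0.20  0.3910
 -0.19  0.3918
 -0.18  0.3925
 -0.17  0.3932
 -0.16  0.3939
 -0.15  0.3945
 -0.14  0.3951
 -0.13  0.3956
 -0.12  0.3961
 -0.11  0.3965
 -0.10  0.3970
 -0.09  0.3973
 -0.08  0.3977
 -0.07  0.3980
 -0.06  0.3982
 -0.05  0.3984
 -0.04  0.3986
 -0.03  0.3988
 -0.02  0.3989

103.09

σ√T = 0.24 × 1.0000 = 0.2400
d₁ = [ln(260/280) + (0.019 + 0.24²/2)·1] / 0.2400 = [-0.0741 + 0.0478] / 0.2400 = -0.1096 which rounds to -0.11
√T = √1 = 1.0000
φ(d₁) = φ(-0.11) = 0.3965
vega = S·φ(d₁)·√T = 260·0.3965·1.0000 = 103.0900
(Call and put vega coincide under Black-Scholes.)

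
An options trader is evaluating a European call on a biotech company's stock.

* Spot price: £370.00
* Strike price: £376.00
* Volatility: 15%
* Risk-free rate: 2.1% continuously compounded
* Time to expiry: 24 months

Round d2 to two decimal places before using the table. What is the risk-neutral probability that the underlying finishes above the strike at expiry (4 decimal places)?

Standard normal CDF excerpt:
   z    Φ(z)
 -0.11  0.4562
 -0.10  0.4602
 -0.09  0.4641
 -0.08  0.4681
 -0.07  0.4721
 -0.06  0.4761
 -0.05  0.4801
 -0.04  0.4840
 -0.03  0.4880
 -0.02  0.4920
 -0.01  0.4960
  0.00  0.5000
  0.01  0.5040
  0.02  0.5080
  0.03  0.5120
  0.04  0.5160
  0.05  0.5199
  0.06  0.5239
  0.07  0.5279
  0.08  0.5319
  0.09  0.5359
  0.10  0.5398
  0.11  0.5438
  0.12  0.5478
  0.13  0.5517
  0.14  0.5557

σ√T = 0.15 × 1.4142 = 0.2121
ln(S/K) + (r + σ²/2)T = ln(370/376) + (0.021 + 0.15²/2)·2 = -0.0161 + 0.0645 = 0.0484
d₁ = 0.0484 / 0.2121 = 0.2282 ≈ 0.23
d₂ = d₁ − σ√T = 0.2282 − 0.2121 = 0.0161 ≈ 0.02
Risk-neutral Pr[S_T > K] = N(d₂) = N(0.02) = 0.5080

0.5080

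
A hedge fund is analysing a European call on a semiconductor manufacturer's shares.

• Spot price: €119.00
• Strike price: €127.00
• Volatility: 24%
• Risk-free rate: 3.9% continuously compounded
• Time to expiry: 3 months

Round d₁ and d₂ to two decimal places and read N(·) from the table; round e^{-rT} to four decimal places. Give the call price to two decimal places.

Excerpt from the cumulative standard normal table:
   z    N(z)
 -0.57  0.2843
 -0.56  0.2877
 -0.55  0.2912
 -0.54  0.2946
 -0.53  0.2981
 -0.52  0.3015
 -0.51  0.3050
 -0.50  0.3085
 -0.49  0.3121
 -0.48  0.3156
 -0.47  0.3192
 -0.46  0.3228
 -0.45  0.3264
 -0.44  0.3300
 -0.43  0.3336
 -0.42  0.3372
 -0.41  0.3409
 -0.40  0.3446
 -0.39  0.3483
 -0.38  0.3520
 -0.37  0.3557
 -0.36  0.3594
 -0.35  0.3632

€3.09

T = 0.25;  σ√T = 0.1200
ln(S/K) + (r + σ²/2)T = ln(119/127) + (0.039 + 0.24²/2)·0.25 = -0.0651 + 0.0169 = -0.0481
d₁ = -0.0481 / 0.1200 = -0.4009 ⇒ -0.40
d₂ = d₁ − σ√T = -0.4009 − 0.1200 = -0.5209 ⇒ -0.52
exp(−rT) = exp(−0.039·0.25) = 0.9903
C = 119·N(-0.40) − 127·0.9903·N(-0.52) = 119·0.3446 − 127·0.9903·0.3015 = 41.0074 − 37.9191 = 3.0883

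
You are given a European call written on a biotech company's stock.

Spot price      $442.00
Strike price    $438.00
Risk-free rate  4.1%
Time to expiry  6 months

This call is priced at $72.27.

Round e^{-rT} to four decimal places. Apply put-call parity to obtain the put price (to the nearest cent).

exp(−rT) = exp(−0.041·0.5) = 0.9797
Put-call parity: C − P = S − K·e^(−rT) = 442 − 438·0.9797 = 442 − 429.1086 = 12.8914
P = C − (C − P) = 72.27 − (12.8914) = 59.3786

$59.38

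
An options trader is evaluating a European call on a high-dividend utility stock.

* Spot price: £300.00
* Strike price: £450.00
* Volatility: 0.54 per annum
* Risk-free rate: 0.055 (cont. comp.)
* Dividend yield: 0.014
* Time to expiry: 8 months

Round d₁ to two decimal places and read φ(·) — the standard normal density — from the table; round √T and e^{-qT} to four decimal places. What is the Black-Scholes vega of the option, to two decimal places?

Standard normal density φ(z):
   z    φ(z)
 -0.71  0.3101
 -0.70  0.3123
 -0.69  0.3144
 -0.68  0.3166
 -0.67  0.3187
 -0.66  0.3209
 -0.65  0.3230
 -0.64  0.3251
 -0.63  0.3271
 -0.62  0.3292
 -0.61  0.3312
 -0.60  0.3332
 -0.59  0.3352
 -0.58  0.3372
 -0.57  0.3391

78.89

σ√T = 0.54·√0.6667 = 0.4409
d₁ = [ln(300/450) + (0.055 − 0.014 + 0.54²/2)·0.6667] / 0.4409 = [-0.4055 + 0.1245] / 0.4409 = -0.6372 which rounds to -0.64
√T = √0.6667 = 0.8165
φ(d₁) = φ(-0.64) = 0.3251
exp(−qT) = exp(−0.014·0.6667) = 0.9907
vega = S·exp(−qT)·φ(d₁)·√T = 300·0.9907·0.3251·0.8165 = 78.8927
(The put has the same vega.)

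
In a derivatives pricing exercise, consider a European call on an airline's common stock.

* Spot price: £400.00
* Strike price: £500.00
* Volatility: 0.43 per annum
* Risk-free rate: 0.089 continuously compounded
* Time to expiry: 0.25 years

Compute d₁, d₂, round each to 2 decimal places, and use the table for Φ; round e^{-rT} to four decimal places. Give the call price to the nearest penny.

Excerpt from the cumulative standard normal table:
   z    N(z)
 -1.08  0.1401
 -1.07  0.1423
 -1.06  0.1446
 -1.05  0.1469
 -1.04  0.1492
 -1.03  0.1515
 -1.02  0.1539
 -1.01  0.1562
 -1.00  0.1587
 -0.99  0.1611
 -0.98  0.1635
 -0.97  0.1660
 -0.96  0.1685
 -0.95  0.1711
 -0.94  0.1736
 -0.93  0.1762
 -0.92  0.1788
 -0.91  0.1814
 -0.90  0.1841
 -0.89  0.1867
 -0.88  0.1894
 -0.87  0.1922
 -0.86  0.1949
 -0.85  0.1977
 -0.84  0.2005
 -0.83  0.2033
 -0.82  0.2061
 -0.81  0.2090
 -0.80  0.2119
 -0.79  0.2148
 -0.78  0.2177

σ√T = 0.43 × 0.5000 = 0.2150
ln(S/K) + (r + σ²/2)T = ln(400/500) + (0.089 + 0.43²/2)·0.25 = -0.2231 + 0.0454 = -0.1778
d₁ = -0.1778 / 0.2150 = -0.8269 ⇒ -0.83
d₂ = d₁ − σ√T = -0.8269 − 0.2150 = -1.0419 ⇒ -1.04
e^(−rT) = e^(−0.089·0.25) = 0.9780
N(d₁) = N(-0.83) = 0.2033;  N(d₂) = N(-1.04) = 0.1492
C = 400·0.2033 − 500·0.9780·0.1492 = 81.3200 − 72.9588 = 8.3612

£8.36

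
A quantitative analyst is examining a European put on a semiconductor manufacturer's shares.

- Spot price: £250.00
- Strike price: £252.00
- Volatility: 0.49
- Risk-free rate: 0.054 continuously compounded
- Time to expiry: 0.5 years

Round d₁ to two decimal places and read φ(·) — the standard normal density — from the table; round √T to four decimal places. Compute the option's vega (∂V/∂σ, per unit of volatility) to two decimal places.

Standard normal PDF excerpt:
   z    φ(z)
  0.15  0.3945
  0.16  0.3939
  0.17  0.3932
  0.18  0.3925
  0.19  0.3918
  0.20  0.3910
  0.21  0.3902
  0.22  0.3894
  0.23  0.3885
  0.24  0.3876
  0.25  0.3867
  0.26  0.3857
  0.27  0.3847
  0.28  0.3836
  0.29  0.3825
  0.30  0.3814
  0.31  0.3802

68.68

σ√T = 0.49·√0.5 = 0.3465
ln(S/K) + (r + σ²/2)T = ln(250/252) + (0.054 + 0.49²/2)·0.5 = -0.0080 + 0.0870 = 0.0791
d₁ = 0.0791 / 0.3465 = 0.2282 which rounds to 0.23
√T = √0.5 = 0.7071
φ(d₁) = φ(0.23) = 0.3885
vega = S·φ(d₁)·√T = 250·0.3885·0.7071 = 68.6771
(Call and put vega coincide under Black-Scholes.)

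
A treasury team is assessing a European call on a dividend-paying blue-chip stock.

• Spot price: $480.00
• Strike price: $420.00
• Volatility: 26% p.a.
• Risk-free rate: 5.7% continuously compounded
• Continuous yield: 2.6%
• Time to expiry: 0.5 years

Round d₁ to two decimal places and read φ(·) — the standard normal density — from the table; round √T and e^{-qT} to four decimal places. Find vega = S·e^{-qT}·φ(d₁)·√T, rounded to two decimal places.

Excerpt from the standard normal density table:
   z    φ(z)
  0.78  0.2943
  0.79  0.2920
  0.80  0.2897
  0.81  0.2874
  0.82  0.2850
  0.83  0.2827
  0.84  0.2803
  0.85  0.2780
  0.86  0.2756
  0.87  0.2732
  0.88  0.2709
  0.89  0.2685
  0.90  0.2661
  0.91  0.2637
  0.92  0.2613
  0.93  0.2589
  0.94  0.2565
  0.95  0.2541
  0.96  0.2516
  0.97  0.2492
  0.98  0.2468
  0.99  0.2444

89.15

σ√T = 0.26·√0.5 = 0.1838
d₁ = [ln(480/420) + (0.057 − 0.026 + 0.26²/2)·0.5] / 0.1838 = [0.1335 + 0.0324] / 0.1838 = 0.9025 → 0.90
√T = √0.5 = 0.7071
φ(d₁) = φ(0.90) = 0.2661
exp(−qT) = exp(−0.026·0.5) = 0.9871
vega = S·exp(−qT)·φ(d₁)·√T = 480·0.9871·0.2661·0.7071 = 89.1514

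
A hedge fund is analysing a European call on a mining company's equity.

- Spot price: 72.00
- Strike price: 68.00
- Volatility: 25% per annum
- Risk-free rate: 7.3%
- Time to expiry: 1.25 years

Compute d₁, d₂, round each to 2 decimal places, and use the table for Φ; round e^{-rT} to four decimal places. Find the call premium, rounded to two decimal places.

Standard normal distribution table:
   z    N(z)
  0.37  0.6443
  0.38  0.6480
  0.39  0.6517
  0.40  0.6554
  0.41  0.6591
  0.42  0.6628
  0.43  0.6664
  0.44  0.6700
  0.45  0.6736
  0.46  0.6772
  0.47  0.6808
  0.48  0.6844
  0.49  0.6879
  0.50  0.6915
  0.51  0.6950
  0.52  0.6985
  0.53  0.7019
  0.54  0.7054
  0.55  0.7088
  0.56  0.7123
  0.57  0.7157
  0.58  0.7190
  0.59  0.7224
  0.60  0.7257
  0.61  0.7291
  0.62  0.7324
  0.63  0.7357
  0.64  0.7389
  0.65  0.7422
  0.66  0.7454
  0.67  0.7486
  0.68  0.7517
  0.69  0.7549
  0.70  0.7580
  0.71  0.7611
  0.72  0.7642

13.45

σ√T = 0.25 × 1.1180 = 0.2795
d₁ = [ln(72/68) + (0.073 + ½·0.25²)·1.25] / (σ√T) = (0.0572 + 0.1303) / 0.2795 = 0.6707 which rounds to 0.67
d₂ = 0.6707 − 0.2795 = 0.3912 which rounds to 0.39
e^(−rT) = e^(−0.073·1.25) = 0.9128
N(d₁) = N(0.67) = 0.7486;  N(d₂) = N(0.39) = 0.6517
C = 72·0.7486 − 68·0.9128·0.6517 = 53.8992 − 40.4513 = 13.4479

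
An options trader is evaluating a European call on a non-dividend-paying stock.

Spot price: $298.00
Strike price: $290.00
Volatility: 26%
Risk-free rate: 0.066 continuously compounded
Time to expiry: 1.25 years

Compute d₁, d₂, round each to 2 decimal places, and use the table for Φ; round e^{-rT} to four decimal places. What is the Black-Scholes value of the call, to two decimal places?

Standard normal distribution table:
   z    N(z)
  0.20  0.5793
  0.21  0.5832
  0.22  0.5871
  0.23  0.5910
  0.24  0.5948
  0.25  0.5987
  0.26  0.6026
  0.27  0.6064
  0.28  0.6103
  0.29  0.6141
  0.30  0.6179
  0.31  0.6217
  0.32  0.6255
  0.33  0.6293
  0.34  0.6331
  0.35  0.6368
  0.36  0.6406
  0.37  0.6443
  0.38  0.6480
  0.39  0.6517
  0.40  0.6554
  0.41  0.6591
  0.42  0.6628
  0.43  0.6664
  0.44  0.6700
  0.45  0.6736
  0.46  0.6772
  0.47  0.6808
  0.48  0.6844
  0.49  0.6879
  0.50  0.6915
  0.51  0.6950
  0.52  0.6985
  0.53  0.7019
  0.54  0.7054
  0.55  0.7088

$50.34

σ√T = 0.26 × 1.1180 = 0.2907
d₁ = [ln(298/290) + (0.066 + ½·0.26²)·1.25] / (σ√T) = (0.0272 + 0.1247) / 0.2907 = 0.5228 ≈ 0.52
d₂ = 0.5228 − 0.2907 = 0.2321 ≈ 0.23
exp(−rT) = exp(−0.066·1.25) = 0.9208
C = 298·N(0.52) − 290·0.9208·N(0.23) = 298·0.6985 − 290·0.9208·0.5910 = 208.1530 − 157.8159 = 50.3371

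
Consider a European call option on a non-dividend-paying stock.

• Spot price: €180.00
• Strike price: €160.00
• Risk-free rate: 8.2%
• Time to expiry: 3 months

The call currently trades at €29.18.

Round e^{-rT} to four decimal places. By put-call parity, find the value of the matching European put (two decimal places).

exp(−rT) = exp(−0.082·0.25) = 0.9797
Put-call parity: C − P = S − K·e^(−rT) = 180 − 160·0.9797 = 180 − 156.7520 = 23.2480
P = C − (C − P) = 29.18 − (23.2480) = 5.9320

€5.93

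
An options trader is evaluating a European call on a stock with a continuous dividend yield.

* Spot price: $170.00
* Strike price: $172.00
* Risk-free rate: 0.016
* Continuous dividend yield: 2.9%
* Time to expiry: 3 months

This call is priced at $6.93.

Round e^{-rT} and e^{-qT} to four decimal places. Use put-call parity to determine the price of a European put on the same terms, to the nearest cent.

$9.47

exp(−qT) = exp(−0.029·0.25) = 0.9928;  exp(−rT) = exp(−0.016·0.25) = 0.9960
Put-call parity: C − P = S·e^(−qT) − K·e^(−rT) = 170·0.9928 − 172·0.9960 = 168.7760 − 171.3120 = -2.5360
P = C − (C − P) = 6.93 − (-2.5360) = 9.4660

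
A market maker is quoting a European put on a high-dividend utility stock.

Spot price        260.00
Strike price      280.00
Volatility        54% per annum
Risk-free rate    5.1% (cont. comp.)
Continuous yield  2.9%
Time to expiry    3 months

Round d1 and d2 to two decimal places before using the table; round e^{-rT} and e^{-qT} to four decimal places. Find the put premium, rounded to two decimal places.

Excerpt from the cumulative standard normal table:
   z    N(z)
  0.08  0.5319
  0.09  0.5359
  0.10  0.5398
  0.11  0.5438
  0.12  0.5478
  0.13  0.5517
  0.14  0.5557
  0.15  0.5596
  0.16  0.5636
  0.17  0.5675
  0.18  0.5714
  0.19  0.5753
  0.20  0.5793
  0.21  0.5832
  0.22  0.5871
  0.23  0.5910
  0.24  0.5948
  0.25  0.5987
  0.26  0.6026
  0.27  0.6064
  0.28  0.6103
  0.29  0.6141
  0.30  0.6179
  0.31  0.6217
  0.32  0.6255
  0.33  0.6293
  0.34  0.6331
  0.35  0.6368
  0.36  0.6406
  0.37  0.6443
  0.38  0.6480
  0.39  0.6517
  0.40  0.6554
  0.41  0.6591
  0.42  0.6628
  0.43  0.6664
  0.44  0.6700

38.76

T = 0.25;  σ√T = 0.2700
d₁ = [ln(260/280) + (0.051 − 0.029 + 0.54²/2)·0.25] / 0.2700 = [-0.0741 + 0.0420] / 0.2700 = -0.1191 → -0.12
d₂ = d₁ − σ√T = -0.1191 − 0.2700 = -0.3891 → -0.39
e^(−qT) = e^(−0.029·0.25) = 0.9928;  e^(−rT) = e^(−0.051·0.25) = 0.9873
P = 280·0.9873·N(0.39) − 260·0.9928·N(0.12) = 280·0.9873·0.6517 − 260·0.9928·0.5478 = 180.1586 − 141.4025 = 38.7560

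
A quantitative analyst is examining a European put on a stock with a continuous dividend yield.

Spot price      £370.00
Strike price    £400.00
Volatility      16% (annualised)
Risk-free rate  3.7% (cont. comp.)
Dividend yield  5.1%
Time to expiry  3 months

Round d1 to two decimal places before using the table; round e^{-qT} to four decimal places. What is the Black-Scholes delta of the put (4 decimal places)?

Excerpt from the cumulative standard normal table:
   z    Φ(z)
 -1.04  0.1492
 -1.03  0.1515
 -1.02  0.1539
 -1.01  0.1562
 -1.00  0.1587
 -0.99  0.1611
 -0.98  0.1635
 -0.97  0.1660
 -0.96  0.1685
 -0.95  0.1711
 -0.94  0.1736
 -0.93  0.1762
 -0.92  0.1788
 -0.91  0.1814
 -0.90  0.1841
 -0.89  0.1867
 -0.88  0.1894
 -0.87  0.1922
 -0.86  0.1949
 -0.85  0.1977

σ√T = 0.16·√0.25 = 0.0800
d₁ = [ln(370/400) + (0.037 − 0.051 + ½·0.16²)·0.25] / (σ√T) = (-0.0780 − 0.0003) / 0.0800 = -0.9783 → -0.98
N(d₁) = N(-0.98) = 0.1635
Δ_put = e^(−qT)·(N(d₁) − 1) = 0.9873·(0.1635 − 1) = -0.8259

-0.8259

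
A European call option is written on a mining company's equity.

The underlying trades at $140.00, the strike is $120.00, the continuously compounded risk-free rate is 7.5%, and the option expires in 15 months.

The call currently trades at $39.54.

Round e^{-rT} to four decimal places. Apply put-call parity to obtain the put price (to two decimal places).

$8.80

e^(−rT) = e^(−0.075·1.25) = 0.9105
Put-call parity: C − P = S − K·e^(−rT) = 140 − 120·0.9105 = 140 − 109.2600 = 30.7400
P = C − (C − P) = 39.54 − (30.7400) = 8.8000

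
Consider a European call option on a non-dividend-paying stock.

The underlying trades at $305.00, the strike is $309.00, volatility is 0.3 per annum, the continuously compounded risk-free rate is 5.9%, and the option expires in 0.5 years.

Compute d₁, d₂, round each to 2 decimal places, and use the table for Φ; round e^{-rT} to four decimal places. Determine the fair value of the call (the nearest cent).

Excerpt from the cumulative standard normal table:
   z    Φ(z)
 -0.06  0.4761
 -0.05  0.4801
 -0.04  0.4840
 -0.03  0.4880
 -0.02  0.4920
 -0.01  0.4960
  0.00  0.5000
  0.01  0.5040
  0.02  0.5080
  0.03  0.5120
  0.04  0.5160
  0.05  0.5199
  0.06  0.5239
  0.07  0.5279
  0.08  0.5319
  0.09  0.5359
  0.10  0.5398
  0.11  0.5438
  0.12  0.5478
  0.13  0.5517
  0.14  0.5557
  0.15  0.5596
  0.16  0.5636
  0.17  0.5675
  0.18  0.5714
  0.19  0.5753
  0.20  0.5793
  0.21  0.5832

$27.87

σ√T = 0.3·√0.5 = 0.2121
d₁ = [ln(305/309) + (0.059 + 0.3²/2)·0.5] / 0.2121 = [-0.0130 + 0.0520] / 0.2121 = 0.1837 ⇒ 0.18
d₂ = d₁ − σ√T = 0.1837 − 0.2121 = -0.0284 ⇒ -0.03
e^(−rT) = e^(−0.059·0.5) = 0.9709
C = 305·N(0.18) − 309·0.9709·N(-0.03) = 305·0.5714 − 309·0.9709·0.4880 = 174.2770 − 146.4040 = 27.8730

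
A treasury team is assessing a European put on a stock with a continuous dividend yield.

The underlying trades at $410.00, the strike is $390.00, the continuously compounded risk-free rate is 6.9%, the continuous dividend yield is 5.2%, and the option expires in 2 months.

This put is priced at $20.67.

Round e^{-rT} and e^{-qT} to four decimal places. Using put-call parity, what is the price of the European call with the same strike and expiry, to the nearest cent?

exp(−qT) = exp(−0.052·0.1667) = 0.9914;  exp(−rT) = exp(−0.069·0.1667) = 0.9886
Put-call parity: C − P = S·e^(−qT) − K·e^(−rT) = 410·0.9914 − 390·0.9886 = 406.4740 − 385.5540 = 20.9200
C = P + (C − P) = 20.67 + (20.9200) = 41.5900

$41.59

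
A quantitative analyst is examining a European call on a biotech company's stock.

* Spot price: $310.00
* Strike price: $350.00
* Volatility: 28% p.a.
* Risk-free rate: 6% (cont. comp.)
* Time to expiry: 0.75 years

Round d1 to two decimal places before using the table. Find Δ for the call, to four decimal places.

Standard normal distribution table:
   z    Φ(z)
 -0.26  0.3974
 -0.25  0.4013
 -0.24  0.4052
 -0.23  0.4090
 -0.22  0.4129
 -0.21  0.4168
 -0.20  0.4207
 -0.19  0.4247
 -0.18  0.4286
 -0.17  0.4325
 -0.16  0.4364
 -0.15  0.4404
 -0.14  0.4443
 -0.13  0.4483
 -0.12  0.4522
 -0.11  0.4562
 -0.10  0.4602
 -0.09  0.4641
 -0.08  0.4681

T = 0.75;  σ√T = 0.2425
d₁ = [ln(310/350) + (0.06 + 0.28²/2)·0.75] / 0.2425 = [-0.1214 + 0.0744] / 0.2425 = -0.1937 which rounds to -0.19
N(d₁) = N(-0.19) = 0.4247
Δ_call = N(d₁) = 0.4247

0.4247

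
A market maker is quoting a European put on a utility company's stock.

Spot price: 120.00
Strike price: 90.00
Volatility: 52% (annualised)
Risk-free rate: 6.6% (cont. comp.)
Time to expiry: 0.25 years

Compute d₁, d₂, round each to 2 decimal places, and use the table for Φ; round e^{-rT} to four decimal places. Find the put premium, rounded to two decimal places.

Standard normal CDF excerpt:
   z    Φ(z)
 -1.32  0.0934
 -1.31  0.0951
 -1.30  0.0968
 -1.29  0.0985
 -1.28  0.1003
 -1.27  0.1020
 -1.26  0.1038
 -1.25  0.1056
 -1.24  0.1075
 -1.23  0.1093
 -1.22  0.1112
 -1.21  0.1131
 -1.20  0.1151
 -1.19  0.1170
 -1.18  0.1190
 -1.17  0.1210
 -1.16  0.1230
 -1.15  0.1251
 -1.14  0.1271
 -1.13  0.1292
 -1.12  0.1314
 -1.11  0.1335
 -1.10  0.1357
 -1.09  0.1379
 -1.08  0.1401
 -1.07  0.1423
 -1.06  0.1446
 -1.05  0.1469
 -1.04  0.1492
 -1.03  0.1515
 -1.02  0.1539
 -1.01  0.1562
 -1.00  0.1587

1.59

σ√T = 0.52 × 0.5000 = 0.2600
d₁ = [ln(120/90) + (0.066 + 0.52²/2)·0.25] / 0.2600 = [0.2877 + 0.0503] / 0.2600 = 1.2999 ≈ 1.30
d₂ = d₁ − σ√T = 1.2999 − 0.2600 = 1.0399 ≈ 1.04
e^(−rT) = e^(−0.066·0.25) = 0.9836
N(−d₂) = N(-1.04) = 0.1492;  N(−d₁) = N(-1.30) = 0.0968
P = 90·0.9836·0.1492 − 120·0.0968 = 13.2078 − 11.6160 = 1.5918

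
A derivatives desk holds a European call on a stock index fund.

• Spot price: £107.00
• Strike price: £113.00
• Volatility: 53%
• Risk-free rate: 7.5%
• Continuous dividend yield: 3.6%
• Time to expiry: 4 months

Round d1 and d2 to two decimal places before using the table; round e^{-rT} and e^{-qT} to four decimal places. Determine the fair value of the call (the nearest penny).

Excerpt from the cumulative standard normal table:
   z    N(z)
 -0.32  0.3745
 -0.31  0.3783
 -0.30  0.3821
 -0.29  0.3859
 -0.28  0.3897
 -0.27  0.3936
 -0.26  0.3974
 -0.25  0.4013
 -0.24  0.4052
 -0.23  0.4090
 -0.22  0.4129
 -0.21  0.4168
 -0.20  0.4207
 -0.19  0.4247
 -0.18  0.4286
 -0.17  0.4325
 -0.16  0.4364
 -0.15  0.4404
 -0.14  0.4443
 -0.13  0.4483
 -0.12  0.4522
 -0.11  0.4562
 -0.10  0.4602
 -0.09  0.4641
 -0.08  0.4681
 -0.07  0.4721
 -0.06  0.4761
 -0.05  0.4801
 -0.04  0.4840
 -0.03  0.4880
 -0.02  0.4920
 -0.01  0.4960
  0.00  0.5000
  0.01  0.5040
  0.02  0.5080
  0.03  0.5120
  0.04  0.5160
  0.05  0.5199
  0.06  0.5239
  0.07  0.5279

£11.18

σ√T = 0.53 × 0.5774 = 0.3060
d₁ = [ln(107/113) + (0.075 − 0.036 + 0.53²/2)·0.3333] / 0.3060 = [-0.0546 + 0.0598] / 0.3060 = 0.0172 → 0.02
d₂ = d₁ − σ√T = 0.0172 − 0.3060 = -0.2888 → -0.29
e^(−qT) = e^(−0.036·0.3333) = 0.9881;  e^(−rT) = e^(−0.075·0.3333) = 0.9753
C = 107·0.9881·N(0.02) − 113·0.9753·N(-0.29) = 107·0.9881·0.5080 − 113·0.9753·0.3859 = 53.7092 − 42.5296 = 11.1795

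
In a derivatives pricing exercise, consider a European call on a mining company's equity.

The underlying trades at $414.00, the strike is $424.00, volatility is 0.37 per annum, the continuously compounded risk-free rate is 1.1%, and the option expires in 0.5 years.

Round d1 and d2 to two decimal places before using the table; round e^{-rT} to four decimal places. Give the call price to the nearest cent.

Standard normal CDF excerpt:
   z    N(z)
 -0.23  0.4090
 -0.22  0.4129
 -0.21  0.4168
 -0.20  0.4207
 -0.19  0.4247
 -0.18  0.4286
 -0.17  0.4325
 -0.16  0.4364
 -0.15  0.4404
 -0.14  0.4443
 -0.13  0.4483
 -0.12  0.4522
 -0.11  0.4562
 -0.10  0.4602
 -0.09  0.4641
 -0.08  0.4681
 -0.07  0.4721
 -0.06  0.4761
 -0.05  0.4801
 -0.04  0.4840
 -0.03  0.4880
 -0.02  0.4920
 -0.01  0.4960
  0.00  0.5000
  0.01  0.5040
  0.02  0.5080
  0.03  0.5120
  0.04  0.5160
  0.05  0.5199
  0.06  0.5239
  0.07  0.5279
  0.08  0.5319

$39.50

σ√T = 0.37 × 0.7071 = 0.2616
ln(S/K) + (r + σ²/2)T = ln(414/424) + (0.011 + 0.37²/2)·0.5 = -0.0239 + 0.0397 = 0.0159
d₁ = 0.0159 / 0.2616 = 0.0606 which rounds to 0.06
d₂ = d₁ − σ√T = 0.0606 − 0.2616 = -0.2010 which rounds to -0.20
exp(−rT) = exp(−0.011·0.5) = 0.9945
N(d₁) = N(0.06) = 0.5239;  N(d₂) = N(-0.20) = 0.4207
C = 414·0.5239 − 424·0.9945·0.4207 = 216.8946 − 177.3957 = 39.4989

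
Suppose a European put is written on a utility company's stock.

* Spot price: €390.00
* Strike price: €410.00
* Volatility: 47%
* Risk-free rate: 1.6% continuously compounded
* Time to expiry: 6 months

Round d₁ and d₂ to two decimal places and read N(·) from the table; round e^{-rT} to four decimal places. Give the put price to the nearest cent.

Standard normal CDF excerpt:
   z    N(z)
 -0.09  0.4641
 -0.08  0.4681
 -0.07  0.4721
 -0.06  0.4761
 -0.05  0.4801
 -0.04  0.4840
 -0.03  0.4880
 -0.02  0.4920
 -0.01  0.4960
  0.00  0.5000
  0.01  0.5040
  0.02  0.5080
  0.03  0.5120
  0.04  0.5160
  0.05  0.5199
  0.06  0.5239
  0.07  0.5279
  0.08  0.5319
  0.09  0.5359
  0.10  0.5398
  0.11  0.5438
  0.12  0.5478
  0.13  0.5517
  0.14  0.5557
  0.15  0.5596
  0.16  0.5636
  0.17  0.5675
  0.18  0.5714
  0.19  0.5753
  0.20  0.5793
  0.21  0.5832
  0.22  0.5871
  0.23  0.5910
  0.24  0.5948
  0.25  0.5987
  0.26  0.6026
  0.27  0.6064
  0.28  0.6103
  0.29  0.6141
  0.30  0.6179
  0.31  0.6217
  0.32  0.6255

T = 0.5;  σ√T = 0.3323
d₁ = [ln(390/410) + (0.016 + 0.47²/2)·0.5] / 0.3323 = [-0.0500 + 0.0632] / 0.3323 = 0.0398 ≈ 0.04
d₂ = d₁ − σ√T = 0.0398 − 0.3323 = -0.2926 ≈ -0.29
e^(−rT) = e^(−0.016·0.5) = 0.9920
P = 410·0.9920·N(0.29) − 390·N(-0.04) = 410·0.9920·0.6141 − 390·0.4840 = 249.7668 − 188.7600 = 61.0068

€61.01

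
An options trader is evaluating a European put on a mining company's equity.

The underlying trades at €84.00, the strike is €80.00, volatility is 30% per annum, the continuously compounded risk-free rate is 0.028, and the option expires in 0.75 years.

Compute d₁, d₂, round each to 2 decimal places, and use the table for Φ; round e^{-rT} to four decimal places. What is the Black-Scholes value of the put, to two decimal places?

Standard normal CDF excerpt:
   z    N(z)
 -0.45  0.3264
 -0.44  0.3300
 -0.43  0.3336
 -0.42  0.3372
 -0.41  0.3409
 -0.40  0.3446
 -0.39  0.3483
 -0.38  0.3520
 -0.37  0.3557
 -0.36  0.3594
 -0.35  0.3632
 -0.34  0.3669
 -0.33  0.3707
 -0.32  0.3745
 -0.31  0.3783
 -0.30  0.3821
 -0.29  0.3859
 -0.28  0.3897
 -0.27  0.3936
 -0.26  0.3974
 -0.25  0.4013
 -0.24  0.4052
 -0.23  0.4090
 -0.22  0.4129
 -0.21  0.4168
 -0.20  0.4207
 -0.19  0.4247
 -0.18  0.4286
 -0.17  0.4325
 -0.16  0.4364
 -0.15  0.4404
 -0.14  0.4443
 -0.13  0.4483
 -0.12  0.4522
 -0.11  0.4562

σ√T = 0.3·√0.75 = 0.2598
d₁ = [ln(84/80) + (0.028 + ½·0.3²)·0.75] / (σ√T) = (0.0488 + 0.0547) / 0.2598 = 0.3985 → 0.40
d₂ = 0.3985 − 0.2598 = 0.1387 → 0.14
exp(−rT) = exp(−0.028·0.75) = 0.9792
P = 80·0.9792·N(-0.14) − 84·N(-0.40) = 80·0.9792·0.4443 − 84·0.3446 = 34.8047 − 28.9464 = 5.8583

€5.86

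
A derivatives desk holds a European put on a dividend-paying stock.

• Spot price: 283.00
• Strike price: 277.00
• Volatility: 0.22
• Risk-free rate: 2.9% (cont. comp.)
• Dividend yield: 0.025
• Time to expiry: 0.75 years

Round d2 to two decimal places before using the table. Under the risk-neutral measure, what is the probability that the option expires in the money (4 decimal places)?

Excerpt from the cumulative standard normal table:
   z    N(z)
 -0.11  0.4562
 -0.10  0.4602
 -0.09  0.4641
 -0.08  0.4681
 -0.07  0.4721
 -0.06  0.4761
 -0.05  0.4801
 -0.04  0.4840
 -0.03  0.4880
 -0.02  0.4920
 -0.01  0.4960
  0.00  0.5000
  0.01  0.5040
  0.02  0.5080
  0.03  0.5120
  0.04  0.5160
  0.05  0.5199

0.4880

σ√T = 0.22 × 0.8660 = 0.1905
d₁ = [ln(283/277) + (0.029 − 0.025 + 0.22²/2)·0.75] / 0.1905 = [0.0214 + 0.0211] / 0.1905 = 0.2235 ≈ 0.22
d₂ = d₁ − σ√T = 0.2235 − 0.1905 = 0.0330 ≈ 0.03
Risk-neutral Pr[S_T < K] = N(−d₂) = N(-0.03) = 0.4880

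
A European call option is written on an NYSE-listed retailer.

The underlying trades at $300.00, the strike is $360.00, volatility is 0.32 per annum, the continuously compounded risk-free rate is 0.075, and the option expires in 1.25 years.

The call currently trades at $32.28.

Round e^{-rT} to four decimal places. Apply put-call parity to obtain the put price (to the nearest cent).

$60.06

exp(−rT) = exp(−0.075·1.25) = 0.9105
Put-call parity: C − P = S − K·e^(−rT) = 300 − 360·0.9105 = 300 − 327.7800 = -27.7800
P = C − (C − P) = 32.28 − (-27.7800) = 60.0600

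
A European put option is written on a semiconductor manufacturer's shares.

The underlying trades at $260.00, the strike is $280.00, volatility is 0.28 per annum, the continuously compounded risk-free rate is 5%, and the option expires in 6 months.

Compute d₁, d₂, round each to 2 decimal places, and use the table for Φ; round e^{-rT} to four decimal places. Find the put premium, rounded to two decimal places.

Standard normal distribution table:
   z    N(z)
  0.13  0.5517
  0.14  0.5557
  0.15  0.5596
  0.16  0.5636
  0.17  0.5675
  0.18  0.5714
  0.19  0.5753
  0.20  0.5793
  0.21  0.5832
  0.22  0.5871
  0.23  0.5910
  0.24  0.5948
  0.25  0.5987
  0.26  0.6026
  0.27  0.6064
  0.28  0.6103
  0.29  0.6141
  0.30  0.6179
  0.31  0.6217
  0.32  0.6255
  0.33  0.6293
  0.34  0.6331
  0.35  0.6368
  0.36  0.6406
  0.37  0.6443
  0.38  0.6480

$28.40

σ√T = 0.28 × 0.7071 = 0.1980
d₁ = [ln(260/280) + (0.05 + 0.28²/2)·0.5] / 0.1980 = [-0.0741 + 0.0446] / 0.1980 = -0.1490 which rounds to -0.15
d₂ = d₁ − σ√T = -0.1490 − 0.1980 = -0.3470 which rounds to -0.35
exp(−rT) = exp(−0.05·0.5) = 0.9753
P = 280·0.9753·N(0.35) − 260·N(0.15) = 280·0.9753·0.6368 − 260·0.5596 = 173.8999 − 145.4960 = 28.4039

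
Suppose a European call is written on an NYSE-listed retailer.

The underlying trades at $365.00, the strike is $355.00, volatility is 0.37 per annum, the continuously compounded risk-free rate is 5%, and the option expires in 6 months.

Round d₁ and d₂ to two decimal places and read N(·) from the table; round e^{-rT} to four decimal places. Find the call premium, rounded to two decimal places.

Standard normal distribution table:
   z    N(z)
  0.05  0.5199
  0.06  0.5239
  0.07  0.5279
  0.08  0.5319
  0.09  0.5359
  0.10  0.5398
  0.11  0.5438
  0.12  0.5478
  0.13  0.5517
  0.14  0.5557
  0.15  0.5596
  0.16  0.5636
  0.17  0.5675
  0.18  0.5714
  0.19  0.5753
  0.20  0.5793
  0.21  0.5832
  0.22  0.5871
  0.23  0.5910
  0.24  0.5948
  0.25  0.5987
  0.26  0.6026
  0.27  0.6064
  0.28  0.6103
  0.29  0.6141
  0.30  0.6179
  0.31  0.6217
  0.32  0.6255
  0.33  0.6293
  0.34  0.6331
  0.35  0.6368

$46.92

σ√T = 0.37 × 0.7071 = 0.2616
d₁ = [ln(365/355) + (0.05 + 0.37²/2)·0.5] / 0.2616 = [0.0278 + 0.0592] / 0.2616 = 0.3325 which rounds to 0.33
d₂ = d₁ − σ√T = 0.3325 − 0.2616 = 0.0709 which rounds to 0.07
exp(−rT) = exp(−0.05·0.5) = 0.9753
N(d₁) = N(0.33) = 0.6293;  N(d₂) = N(0.07) = 0.5279
C = 365·0.6293 − 355·0.9753·0.5279 = 229.6945 − 182.7756 = 46.9189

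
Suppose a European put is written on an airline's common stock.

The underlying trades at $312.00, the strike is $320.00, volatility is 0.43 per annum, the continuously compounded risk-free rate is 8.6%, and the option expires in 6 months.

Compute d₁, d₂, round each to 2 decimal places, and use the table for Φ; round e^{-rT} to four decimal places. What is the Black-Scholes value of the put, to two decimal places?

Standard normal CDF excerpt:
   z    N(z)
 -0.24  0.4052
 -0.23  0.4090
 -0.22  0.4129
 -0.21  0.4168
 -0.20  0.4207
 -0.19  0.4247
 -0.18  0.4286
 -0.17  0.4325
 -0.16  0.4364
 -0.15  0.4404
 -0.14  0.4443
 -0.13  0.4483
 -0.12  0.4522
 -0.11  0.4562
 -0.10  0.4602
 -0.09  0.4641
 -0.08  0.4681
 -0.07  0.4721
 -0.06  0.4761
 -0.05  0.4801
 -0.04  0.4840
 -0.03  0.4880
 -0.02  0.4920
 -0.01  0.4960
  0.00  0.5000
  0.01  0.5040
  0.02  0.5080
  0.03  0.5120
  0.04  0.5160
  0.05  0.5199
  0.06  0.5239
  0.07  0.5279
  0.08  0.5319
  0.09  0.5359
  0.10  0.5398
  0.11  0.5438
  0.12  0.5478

$34.23

σ√T = 0.43 × 0.7071 = 0.3041
d₁ = [ln(312/320) + (0.086 + ½·0.43²)·0.5] / (σ√T) = (-0.0253 + 0.0892) / 0.3041 = 0.2102 ⇒ 0.21
d₂ = 0.2102 − 0.3041 = -0.0939 ⇒ -0.09
exp(−rT) = exp(−0.086·0.5) = 0.9579
N(−d₂) = N(0.09) = 0.5359;  N(−d₁) = N(-0.21) = 0.4168
P = 320·0.9579·0.5359 − 312·0.4168 = 164.2684 − 130.0416 = 34.2268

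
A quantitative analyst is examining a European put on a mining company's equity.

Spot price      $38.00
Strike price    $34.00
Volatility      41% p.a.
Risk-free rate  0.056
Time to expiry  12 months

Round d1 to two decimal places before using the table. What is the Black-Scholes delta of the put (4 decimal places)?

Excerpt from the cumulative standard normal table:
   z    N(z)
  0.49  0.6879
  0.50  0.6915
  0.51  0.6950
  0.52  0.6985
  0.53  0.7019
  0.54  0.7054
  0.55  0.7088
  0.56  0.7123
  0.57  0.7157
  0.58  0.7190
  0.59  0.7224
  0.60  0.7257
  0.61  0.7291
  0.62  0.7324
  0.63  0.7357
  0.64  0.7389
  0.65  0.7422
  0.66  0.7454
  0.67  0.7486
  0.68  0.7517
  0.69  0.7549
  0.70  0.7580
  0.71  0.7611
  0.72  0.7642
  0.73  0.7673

σ√T = 0.41 × 1.0000 = 0.4100
ln(S/K) + (r + σ²/2)T = ln(38/34) + (0.056 + 0.41²/2)·1 = 0.1112 + 0.1400 = 0.2513
d₁ = 0.2513 / 0.4100 = 0.6129 ≈ 0.61
N(d₁) = N(0.61) = 0.7291
Δ_put = N(d₁) − 1 = 0.7291 − 1 = -0.2709

-0.2709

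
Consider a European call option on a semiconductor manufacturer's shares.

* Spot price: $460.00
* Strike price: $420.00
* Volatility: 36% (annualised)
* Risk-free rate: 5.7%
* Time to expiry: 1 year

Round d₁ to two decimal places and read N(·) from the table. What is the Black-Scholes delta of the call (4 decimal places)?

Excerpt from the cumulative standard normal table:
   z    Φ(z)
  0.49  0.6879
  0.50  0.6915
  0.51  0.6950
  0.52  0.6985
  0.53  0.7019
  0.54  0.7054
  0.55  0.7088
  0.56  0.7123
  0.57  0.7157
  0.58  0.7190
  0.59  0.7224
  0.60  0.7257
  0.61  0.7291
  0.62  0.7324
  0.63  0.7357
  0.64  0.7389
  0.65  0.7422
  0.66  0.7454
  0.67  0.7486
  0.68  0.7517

0.7224

T = 1;  σ√T = 0.3600
d₁ = [ln(460/420) + (0.057 + 0.36²/2)·1] / 0.3600 = [0.0910 + 0.1218] / 0.3600 = 0.5910 → 0.59
N(d₁) = N(0.59) = 0.7224
Δ_call = N(d₁) = 0.7224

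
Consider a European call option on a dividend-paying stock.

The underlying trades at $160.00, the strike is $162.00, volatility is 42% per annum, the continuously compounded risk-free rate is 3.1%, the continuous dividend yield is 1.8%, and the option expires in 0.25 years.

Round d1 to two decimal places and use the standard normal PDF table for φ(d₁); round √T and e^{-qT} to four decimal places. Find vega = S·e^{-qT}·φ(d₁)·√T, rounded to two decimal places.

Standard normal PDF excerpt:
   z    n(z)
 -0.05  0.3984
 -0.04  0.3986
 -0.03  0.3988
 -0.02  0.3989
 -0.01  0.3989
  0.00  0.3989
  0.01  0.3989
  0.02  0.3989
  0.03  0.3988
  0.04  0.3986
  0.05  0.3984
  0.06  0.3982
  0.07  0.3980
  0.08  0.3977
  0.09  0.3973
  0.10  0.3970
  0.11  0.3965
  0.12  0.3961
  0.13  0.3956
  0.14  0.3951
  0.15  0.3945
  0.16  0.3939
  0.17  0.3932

31.71

σ√T = 0.42·√0.25 = 0.2100
d₁ = [ln(160/162) + (0.031 − 0.018 + ½·0.42²)·0.25] / (σ√T) = (-0.0124 + 0.0253) / 0.2100 = 0.0613 ≈ 0.06
√T = √0.25 = 0.5000
φ(d₁) = φ(0.06) = 0.3982
exp(−qT) = exp(−0.018·0.25) = 0.9955
vega = S·exp(−qT)·φ(d₁)·√T = 160·0.9955·0.3982·0.5000 = 31.7126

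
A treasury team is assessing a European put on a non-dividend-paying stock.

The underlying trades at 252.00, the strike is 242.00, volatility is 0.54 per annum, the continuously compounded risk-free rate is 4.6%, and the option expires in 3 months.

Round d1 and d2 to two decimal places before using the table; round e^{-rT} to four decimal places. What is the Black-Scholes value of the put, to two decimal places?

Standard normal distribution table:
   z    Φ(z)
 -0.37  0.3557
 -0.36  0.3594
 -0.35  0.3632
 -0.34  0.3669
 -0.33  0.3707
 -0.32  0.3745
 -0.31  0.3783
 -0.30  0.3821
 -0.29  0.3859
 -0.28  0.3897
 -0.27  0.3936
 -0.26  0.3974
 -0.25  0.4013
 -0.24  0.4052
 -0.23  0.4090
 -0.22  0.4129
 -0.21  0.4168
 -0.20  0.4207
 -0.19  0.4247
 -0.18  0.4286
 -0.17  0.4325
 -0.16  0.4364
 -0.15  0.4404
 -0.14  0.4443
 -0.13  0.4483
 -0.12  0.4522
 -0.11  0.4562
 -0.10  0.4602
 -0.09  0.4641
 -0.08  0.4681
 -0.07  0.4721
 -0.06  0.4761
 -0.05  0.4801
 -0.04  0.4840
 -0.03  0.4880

σ√T = 0.54·√0.25 = 0.2700
d₁ = [ln(252/242) + (0.046 + ½·0.54²)·0.25] / (σ√T) = (0.0405 + 0.0480) / 0.2700 = 0.3276 → 0.33
d₂ = 0.3276 − 0.2700 = 0.0576 → 0.06
e^(−rT) = e^(−0.046·0.25) = 0.9886
N(−d₂) = N(-0.06) = 0.4761;  N(−d₁) = N(-0.33) = 0.3707
P = 242·0.9886·0.4761 − 252·0.3707 = 113.9027 − 93.4164 = 20.4863

20.49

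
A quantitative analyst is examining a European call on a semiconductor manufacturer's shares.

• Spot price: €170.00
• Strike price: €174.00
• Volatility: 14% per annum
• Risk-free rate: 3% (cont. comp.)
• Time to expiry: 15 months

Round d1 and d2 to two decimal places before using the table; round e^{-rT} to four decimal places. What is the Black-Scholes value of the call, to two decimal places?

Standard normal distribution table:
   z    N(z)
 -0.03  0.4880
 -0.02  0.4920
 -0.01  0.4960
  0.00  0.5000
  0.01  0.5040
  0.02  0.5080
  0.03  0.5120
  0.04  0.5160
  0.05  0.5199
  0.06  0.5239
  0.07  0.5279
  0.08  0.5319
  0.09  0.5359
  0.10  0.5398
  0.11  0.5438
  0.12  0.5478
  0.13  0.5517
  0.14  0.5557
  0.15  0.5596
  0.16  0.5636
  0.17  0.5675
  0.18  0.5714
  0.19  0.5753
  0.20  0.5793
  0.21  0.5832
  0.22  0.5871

σ√T = 0.14 × 1.1180 = 0.1565
ln(S/K) + (r + σ²/2)T = ln(170/174) + (0.03 + 0.14²/2)·1.25 = -0.0233 + 0.0498 = 0.0265
d₁ = 0.0265 / 0.1565 = 0.1693 which rounds to 0.17
d₂ = d₁ − σ√T = 0.1693 − 0.1565 = 0.0127 which rounds to 0.01
e^(−rT) = e^(−0.03·1.25) = 0.9632
N(d₁) = N(0.17) = 0.5675;  N(d₂) = N(0.01) = 0.5040
C = 170·0.5675 − 174·0.9632·0.5040 = 96.4750 − 84.4688 = 12.0062

€12.01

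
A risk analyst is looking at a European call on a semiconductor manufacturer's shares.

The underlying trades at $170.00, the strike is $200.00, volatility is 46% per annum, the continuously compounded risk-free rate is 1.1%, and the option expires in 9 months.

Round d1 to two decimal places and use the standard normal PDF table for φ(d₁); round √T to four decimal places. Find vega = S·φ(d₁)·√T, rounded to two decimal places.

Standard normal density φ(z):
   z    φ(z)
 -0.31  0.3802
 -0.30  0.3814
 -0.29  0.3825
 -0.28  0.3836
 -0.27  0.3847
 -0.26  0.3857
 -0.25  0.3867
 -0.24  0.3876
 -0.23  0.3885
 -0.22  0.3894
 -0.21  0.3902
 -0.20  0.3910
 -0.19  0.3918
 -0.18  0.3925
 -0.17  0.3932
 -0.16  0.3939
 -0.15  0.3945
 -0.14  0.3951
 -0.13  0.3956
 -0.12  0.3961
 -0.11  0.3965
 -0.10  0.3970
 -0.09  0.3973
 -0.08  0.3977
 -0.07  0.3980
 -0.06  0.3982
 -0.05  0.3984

57.68

T = 0.75;  σ√T = 0.3984
d₁ = [ln(170/200) + (0.011 + ½·0.46²)·0.75] / (σ√T) = (-0.1625 + 0.0876) / 0.3984 = -0.1881 → -0.19
√T = √0.75 = 0.8660
φ(d₁) = φ(-0.19) = 0.3918
vega = S·φ(d₁)·√T = 170·0.3918·0.8660 = 57.6808
(The put has the same vega.)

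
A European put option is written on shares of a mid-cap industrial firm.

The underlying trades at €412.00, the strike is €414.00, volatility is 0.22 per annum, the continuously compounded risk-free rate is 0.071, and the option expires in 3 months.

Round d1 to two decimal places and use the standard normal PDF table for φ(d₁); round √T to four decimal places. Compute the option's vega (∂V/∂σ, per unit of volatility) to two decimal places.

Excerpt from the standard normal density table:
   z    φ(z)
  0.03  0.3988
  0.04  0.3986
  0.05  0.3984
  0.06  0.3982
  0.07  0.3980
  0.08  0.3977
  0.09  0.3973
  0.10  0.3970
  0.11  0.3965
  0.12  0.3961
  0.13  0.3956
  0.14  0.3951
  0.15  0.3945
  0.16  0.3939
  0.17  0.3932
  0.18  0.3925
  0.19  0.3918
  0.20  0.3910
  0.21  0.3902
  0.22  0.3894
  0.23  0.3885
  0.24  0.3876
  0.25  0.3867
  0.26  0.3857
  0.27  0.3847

81.00

σ√T = 0.22 × 0.5000 = 0.1100
ln(S/K) + (r + σ²/2)T = ln(412/414) + (0.071 + 0.22²/2)·0.25 = -0.0048 + 0.0238 = 0.0190
d₁ = 0.0190 / 0.1100 = 0.1723 which rounds to 0.17
√T = √0.25 = 0.5000
φ(d₁) = φ(0.17) = 0.3932
vega = S·φ(d₁)·√T = 412·0.3932·0.5000 = 80.9992
(Vega is the same for a European call and put with the same parameters.)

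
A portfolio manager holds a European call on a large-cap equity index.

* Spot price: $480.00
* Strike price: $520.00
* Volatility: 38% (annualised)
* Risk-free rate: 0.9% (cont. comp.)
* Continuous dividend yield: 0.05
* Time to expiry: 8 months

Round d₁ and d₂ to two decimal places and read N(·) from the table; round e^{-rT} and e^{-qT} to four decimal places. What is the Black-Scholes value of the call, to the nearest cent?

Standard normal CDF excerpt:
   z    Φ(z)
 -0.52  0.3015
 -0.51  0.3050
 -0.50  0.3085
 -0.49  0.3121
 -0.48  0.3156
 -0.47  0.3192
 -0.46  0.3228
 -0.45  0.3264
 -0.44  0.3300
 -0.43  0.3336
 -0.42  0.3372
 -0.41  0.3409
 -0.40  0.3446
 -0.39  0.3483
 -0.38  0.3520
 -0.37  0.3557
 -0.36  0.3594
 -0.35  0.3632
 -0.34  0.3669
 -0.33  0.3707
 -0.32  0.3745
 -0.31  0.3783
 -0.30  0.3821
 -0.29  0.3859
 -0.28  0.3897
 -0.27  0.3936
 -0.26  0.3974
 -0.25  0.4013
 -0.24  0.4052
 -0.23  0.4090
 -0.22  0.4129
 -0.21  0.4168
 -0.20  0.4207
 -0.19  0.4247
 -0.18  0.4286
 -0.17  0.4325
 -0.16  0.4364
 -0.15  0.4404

σ√T = 0.38·√0.6667 = 0.3103
d₁ = [ln(480/520) + (0.009 − 0.05 + 0.38²/2)·0.6667] / 0.3103 = [-0.0800 + 0.0208] / 0.3103 = -0.1909 → -0.19
d₂ = d₁ − σ√T = -0.1909 − 0.3103 = -0.5012 → -0.50
e^(−qT) = e^(−0.05·0.6667) = 0.9672;  e^(−rT) = e^(−0.009·0.6667) = 0.9940
N(d₁) = N(-0.19) = 0.4247;  N(d₂) = N(-0.50) = 0.3085
C = 480·0.9672·0.4247 − 520·0.9940·0.3085 = 197.1695 − 159.4575 = 37.7120

$37.71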